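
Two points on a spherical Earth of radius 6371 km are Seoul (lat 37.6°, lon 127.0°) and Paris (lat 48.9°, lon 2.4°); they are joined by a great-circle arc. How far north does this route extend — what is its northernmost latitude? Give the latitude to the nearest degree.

≈ 64°

The great circle lies in the plane with unit normal n̂ = (p₁ × p₂)/|p₁ × p₂|.
Here n̂_z ≈ -0.435; the vertex latitude is φ_max = arccos|n̂_z| ≈ 64.2°.
Check via Clairaut: cos φ_max = |cos φ₁| · sin C = cos(37.6°)·sin(33.3°) ≈ 0.435, again giving ≈ 64.2°.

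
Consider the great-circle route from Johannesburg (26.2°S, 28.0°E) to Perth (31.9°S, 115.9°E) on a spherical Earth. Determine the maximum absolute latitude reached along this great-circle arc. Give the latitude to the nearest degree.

The great circle lies in the plane with unit normal n̂ = (p₁ × p₂)/|p₁ × p₂|.
Here n̂_z ≈ +0.789; the vertex latitude is φ_max = arccos|n̂_z| ≈ 37.9°.

≈ 38°S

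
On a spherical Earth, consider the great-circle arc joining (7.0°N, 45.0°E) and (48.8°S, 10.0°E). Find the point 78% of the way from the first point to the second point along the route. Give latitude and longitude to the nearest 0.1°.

Write both endpoints as unit vectors p₁, p₂ with components (cos φ cos λ, cos φ sin λ, sin φ).
The central angle between the endpoints is δ = arccos(p₁·p₂) ≈ 1.111 rad (63.7°).
Interpolate at f = 0.78 with slerp weights a = sin((1−f)δ)/sin δ ≈ 0.270, b = sin(fδ)/sin δ ≈ 0.850.
p = a·p₁ + b·p₂ ≈ (0.741, 0.287, -0.607); φ = arcsin(p_z) ≈ -37.37°, λ = atan2(p_y, p_x) ≈ 21.15°.

≈ (37.4°S, 21.2°E)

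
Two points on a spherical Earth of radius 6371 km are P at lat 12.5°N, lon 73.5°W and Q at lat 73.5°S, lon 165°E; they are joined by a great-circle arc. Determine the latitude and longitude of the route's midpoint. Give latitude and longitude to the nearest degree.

≈ lat 41°S, lon 90°W

Write both endpoints as unit vectors p₁, p₂ with components (cos φ cos λ, cos φ sin λ, sin φ).
The central angle between the endpoints is δ = arccos(p₁·p₂) ≈ 1.931 rad (110.6°).
Interpolate at f = 1/2 with slerp weights a = sin((1−f)δ)/sin δ ≈ 0.879, b = sin(fδ)/sin δ ≈ 0.879.
p = a·p₁ + b·p₂ ≈ (0.003, -0.758, -0.652); φ = arcsin(p_z) ≈ -40.72°, λ = atan2(p_y, p_x) ≈ -89.80°.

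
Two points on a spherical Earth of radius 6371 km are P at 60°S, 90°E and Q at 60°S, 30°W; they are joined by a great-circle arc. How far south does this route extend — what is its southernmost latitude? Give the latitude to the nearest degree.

≈ 74°S

The great circle lies in the plane with unit normal n̂ = (p₁ × p₂)/|p₁ × p₂|.
Here n̂_z ≈ -0.277; the vertex latitude is φ_max = arccos|n̂_z| ≈ 73.9°.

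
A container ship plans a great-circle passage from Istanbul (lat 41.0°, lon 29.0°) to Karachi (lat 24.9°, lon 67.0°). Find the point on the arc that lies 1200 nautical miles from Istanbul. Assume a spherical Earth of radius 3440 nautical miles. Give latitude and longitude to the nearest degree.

≈ lat 33°, lon 52°

Convert each endpoint to a unit vector on the sphere (x = cos φ cos λ, y = cos φ sin λ, z = sin φ).
The central angle between the endpoints is δ = arccos(p₁·p₂) ≈ 0.617 rad (35.3°). The total great-circle distance is δ·R ≈ 0.617 × 3440 ≈ 2122 nmi, so the target fraction is f = 1200/2122 ≈ 0.565.
Interpolate at f ≈ 0.565 with slerp weights a = sin((1−f)δ)/sin δ ≈ 0.458, b = sin(fδ)/sin δ ≈ 0.591.
p = a·p₁ + b·p₂ ≈ (0.512, 0.661, 0.549); φ = arcsin(p_z) ≈ 33.31°, λ = atan2(p_y, p_x) ≈ 52.25°.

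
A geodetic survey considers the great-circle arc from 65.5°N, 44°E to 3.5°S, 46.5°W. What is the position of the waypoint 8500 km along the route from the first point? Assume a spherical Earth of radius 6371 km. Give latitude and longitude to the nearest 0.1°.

≈ 11.9°N, 39.4°W

Convert each endpoint to a unit vector on the sphere (x = cos φ cos λ, y = cos φ sin λ, z = sin φ).
The central angle between the endpoints is δ = arccos(p₁·p₂) ≈ 1.630 rad (93.4°). The total great-circle distance is δ·R ≈ 1.630 × 6371 ≈ 10385 km, so the target fraction is f = 8500/10385 ≈ 0.819.
Interpolate at f ≈ 0.819 with slerp weights a = sin((1−f)δ)/sin δ ≈ 0.292, b = sin(fδ)/sin δ ≈ 0.974.
p = a·p₁ + b·p₂ ≈ (0.756, -0.621, 0.206); φ = arcsin(p_z) ≈ 11.91°, λ = atan2(p_y, p_x) ≈ -39.39°.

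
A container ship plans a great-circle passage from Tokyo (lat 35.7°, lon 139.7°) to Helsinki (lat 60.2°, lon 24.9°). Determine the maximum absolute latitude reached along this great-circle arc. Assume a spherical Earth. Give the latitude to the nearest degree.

≈ 67°

The great circle lies in the plane with unit normal n̂ = (p₁ × p₂)/|p₁ × p₂|.
Here n̂_z ≈ -0.389; the vertex latitude is φ_max = arccos|n̂_z| ≈ 67.1°.
Check via Clairaut: cos φ_max = |cos φ₁| · sin C = cos(35.7°)·sin(28.6°) ≈ 0.389, again giving ≈ 67.1°.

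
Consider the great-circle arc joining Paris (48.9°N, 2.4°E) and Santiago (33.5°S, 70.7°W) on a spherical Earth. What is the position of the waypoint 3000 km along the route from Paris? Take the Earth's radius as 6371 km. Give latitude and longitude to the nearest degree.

Write both endpoints as unit vectors p₁, p₂ with components (cos φ cos λ, cos φ sin λ, sin φ).
The central angle between the endpoints is δ = arccos(p₁·p₂) ≈ 1.830 rad (104.9°). The total great-circle distance is δ·R ≈ 1.830 × 6371 ≈ 11661 km, so the target fraction is f = 3000/11661 ≈ 0.257.
Interpolate at f ≈ 0.257 with slerp weights a = sin((1−f)δ)/sin δ ≈ 1.012, b = sin(fδ)/sin δ ≈ 0.469.
p = a·p₁ + b·p₂ ≈ (0.794, -0.342, 0.503); φ = arcsin(p_z) ≈ 30.21°, λ = atan2(p_y, p_x) ≈ -23.28°.

≈ 30°N, 23°W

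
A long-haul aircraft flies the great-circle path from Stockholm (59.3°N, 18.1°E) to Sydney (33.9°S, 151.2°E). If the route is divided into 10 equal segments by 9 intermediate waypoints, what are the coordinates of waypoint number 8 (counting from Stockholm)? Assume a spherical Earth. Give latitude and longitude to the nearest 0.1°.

Convert each endpoint to a unit vector on the sphere (x = cos φ cos λ, y = cos φ sin λ, z = sin φ).
The central angle between the endpoints is δ = arccos(p₁·p₂) ≈ 2.448 rad (140.3°).
Interpolate at f = 8/10 with slerp weights a = sin((1−f)δ)/sin δ ≈ 0.736, b = sin(fδ)/sin δ ≈ 1.448.
p = a·p₁ + b·p₂ ≈ (-0.696, 0.696, -0.175); φ = arcsin(p_z) ≈ -10.09°, λ = atan2(p_y, p_x) ≈ 135.02°.

≈ (10.1°S, 135.0°E)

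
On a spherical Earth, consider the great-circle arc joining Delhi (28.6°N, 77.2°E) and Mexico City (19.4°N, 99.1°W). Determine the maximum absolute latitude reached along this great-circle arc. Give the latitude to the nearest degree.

≈ 86°N

The great circle lies in the plane with unit normal n̂ = (p₁ × p₂)/|p₁ × p₂|.
Here n̂_z ≈ -0.072; the vertex latitude is φ_max = arccos|n̂_z| ≈ 85.9°.
Check via Clairaut: cos φ_max = |cos φ₁| · sin C = cos(28.6°)·sin(4.7°) ≈ 0.072, again giving ≈ 85.9°.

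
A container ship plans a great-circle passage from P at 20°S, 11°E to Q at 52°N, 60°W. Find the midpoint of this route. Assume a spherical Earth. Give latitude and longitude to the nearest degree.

≈ 19°N, 16°W

Write both endpoints as unit vectors p₁, p₂ with components (cos φ cos λ, cos φ sin λ, sin φ).
The central angle between the endpoints is δ = arccos(p₁·p₂) ≈ 1.652 rad (94.7°).
Interpolate at f = 1/2 with slerp weights a = sin((1−f)δ)/sin δ ≈ 0.738, b = sin(fδ)/sin δ ≈ 0.738.
p = a·p₁ + b·p₂ ≈ (0.908, -0.261, 0.329); φ = arcsin(p_z) ≈ 19.21°, λ = atan2(p_y, p_x) ≈ -16.05°.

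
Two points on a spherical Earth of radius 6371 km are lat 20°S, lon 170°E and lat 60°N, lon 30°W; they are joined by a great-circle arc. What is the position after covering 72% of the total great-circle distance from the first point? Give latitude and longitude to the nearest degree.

From cos δ = sin φ₁ sin φ₂ + cos φ₁ cos φ₂ cos Δλ, the central angle is δ ≈ 2.400 rad (137.5°).
Interpolate at f = 0.72 with slerp weights a = sin((1−f)δ)/sin δ ≈ 0.922, b = sin(fδ)/sin δ ≈ 1.463.
p = a·p₁ + b·p₂ ≈ (-0.220, -0.215, 0.951); φ = arcsin(p_z) ≈ 72.07°, λ = atan2(p_y, p_x) ≈ -135.64°.

≈ lat 72°N, lon 136°W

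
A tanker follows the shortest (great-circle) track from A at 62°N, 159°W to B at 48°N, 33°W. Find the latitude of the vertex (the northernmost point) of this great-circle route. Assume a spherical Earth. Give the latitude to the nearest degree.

≈ 73°N

The great circle lies in the plane with unit normal n̂ = (p₁ × p₂)/|p₁ × p₂|.
Here n̂_z ≈ +0.288; the vertex latitude is φ_max = arccos|n̂_z| ≈ 73.3°.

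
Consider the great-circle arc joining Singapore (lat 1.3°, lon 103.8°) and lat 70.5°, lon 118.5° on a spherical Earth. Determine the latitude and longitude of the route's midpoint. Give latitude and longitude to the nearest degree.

≈ lat 36°, lon 107°

Convert each endpoint to a unit vector on the sphere (x = cos φ cos λ, y = cos φ sin λ, z = sin φ).
The central angle between the endpoints is δ = arccos(p₁·p₂) ≈ 1.219 rad (69.9°).
Interpolate at f = 1/2 with slerp weights a = sin((1−f)δ)/sin δ ≈ 0.610, b = sin(fδ)/sin δ ≈ 0.610.
p = a·p₁ + b·p₂ ≈ (-0.243, 0.771, 0.589); φ = arcsin(p_z) ≈ 36.07°, λ = atan2(p_y, p_x) ≈ 107.46°.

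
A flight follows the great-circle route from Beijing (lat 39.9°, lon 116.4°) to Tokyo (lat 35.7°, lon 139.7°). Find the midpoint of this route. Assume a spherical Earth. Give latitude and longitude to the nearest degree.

From cos δ = sin φ₁ sin φ₂ + cos φ₁ cos φ₂ cos Δλ, the central angle is δ ≈ 0.329 rad (18.8°).
Interpolate at f = 1/2 with slerp weights a = sin((1−f)δ)/sin δ ≈ 0.507, b = sin(fδ)/sin δ ≈ 0.507.
p = a·p₁ + b·p₂ ≈ (-0.487, 0.614, 0.621); φ = arcsin(p_z) ≈ 38.38°, λ = atan2(p_y, p_x) ≈ 128.39°.

≈ lat 38°, lon 128°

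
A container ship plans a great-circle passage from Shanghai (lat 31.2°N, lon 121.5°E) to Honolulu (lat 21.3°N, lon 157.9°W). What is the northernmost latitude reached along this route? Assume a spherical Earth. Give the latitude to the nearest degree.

≈ 34°N

The great circle lies in the plane with unit normal n̂ = (p₁ × p₂)/|p₁ × p₂|.
Here n̂_z ≈ +0.829; the vertex latitude is φ_max = arccos|n̂_z| ≈ 34.0°.
Check via Clairaut: cos φ_max = |cos φ₁| · sin C = cos(31.2°)·sin(75.8°) ≈ 0.829, again giving ≈ 34.0°.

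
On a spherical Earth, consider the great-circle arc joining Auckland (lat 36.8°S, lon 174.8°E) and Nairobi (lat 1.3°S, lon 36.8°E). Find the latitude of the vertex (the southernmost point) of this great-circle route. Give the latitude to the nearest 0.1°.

≈ 48.8°S

The great circle lies in the plane with unit normal n̂ = (p₁ × p₂)/|p₁ × p₂|.
Here n̂_z ≈ -0.658; the vertex latitude is φ_max = arccos|n̂_z| ≈ 48.8°.
Check via Clairaut: cos φ_max = |cos φ₁| · sin C = cos(36.8°)·sin(124.7°) ≈ 0.658, again giving ≈ 48.8°.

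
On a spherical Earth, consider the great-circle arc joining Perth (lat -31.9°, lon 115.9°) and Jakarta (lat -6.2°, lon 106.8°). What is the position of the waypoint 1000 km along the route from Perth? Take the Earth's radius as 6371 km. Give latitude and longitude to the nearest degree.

From cos δ = sin φ₁ sin φ₂ + cos φ₁ cos φ₂ cos Δλ, the central angle is δ ≈ 0.472 rad (27.1°). The total great-circle distance is δ·R ≈ 0.472 × 6371 ≈ 3010 km, so the target fraction is f = 1000/3010 ≈ 0.332.
Interpolate at f ≈ 0.332 with slerp weights a = sin((1−f)δ)/sin δ ≈ 0.682, b = sin(fδ)/sin δ ≈ 0.343.
p = a·p₁ + b·p₂ ≈ (-0.352, 0.848, -0.397); φ = arcsin(p_z) ≈ -23.42°, λ = atan2(p_y, p_x) ≈ 112.53°.

≈ lat -23°, lon 113°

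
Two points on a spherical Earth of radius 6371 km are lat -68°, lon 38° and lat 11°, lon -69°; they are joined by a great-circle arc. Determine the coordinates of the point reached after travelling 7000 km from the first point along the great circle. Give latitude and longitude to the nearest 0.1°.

≈ lat -29.3°, lon -51.8°

Convert each endpoint to a unit vector on the sphere (x = cos φ cos λ, y = cos φ sin λ, z = sin φ).
The central angle between the endpoints is δ = arccos(p₁·p₂) ≈ 1.859 rad (106.5°). The total great-circle distance is δ·R ≈ 1.859 × 6371 ≈ 11845 km, so the target fraction is f = 7000/11845 ≈ 0.591.
Interpolate at f ≈ 0.591 with slerp weights a = sin((1−f)δ)/sin δ ≈ 0.719, b = sin(fδ)/sin δ ≈ 0.929.
p = a·p₁ + b·p₂ ≈ (0.539, -0.686, -0.489); φ = arcsin(p_z) ≈ -29.30°, λ = atan2(p_y, p_x) ≈ -51.82°.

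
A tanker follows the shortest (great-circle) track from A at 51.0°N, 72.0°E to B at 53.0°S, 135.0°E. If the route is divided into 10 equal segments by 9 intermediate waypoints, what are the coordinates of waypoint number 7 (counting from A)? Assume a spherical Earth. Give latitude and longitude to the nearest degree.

Convert each endpoint to a unit vector on the sphere (x = cos φ cos λ, y = cos φ sin λ, z = sin φ).
The central angle between the endpoints is δ = arccos(p₁·p₂) ≈ 2.036 rad (116.7°).
Interpolate at f = 7/10 with slerp weights a = sin((1−f)δ)/sin δ ≈ 0.642, b = sin(fδ)/sin δ ≈ 1.107.
p = a·p₁ + b·p₂ ≈ (-0.346, 0.855, -0.385); φ = arcsin(p_z) ≈ -22.67°, λ = atan2(p_y, p_x) ≈ 112.05°.

≈ 23°S, 112°E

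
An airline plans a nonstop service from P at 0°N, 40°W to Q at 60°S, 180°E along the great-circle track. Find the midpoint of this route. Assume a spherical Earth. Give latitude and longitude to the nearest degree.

≈ 51°S, 68°W

Convert each endpoint to a unit vector on the sphere (x = cos φ cos λ, y = cos φ sin λ, z = sin φ).
The central angle between the endpoints is δ = arccos(p₁·p₂) ≈ 1.964 rad (112.5°).
Interpolate at f = 1/2 with slerp weights a = sin((1−f)δ)/sin δ ≈ 0.900, b = sin(fδ)/sin δ ≈ 0.900.
p = a·p₁ + b·p₂ ≈ (0.239, -0.579, -0.780); φ = arcsin(p_z) ≈ -51.23°, λ = atan2(p_y, p_x) ≈ -67.52°.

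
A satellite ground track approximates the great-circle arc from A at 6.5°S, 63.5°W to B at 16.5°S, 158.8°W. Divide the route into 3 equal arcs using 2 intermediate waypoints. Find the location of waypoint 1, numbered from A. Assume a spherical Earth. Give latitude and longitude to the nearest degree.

Write both endpoints as unit vectors p₁, p₂ with components (cos φ cos λ, cos φ sin λ, sin φ).
The central angle between the endpoints is δ = arccos(p₁·p₂) ≈ 1.627 rad (93.2°).
Interpolate at f = 1/3 with slerp weights a = sin((1−f)δ)/sin δ ≈ 0.885, b = sin(fδ)/sin δ ≈ 0.517.
p = a·p₁ + b·p₂ ≈ (-0.069, -0.967, -0.247); φ = arcsin(p_z) ≈ -14.30°, λ = atan2(p_y, p_x) ≈ -94.11°.

≈ 14°S, 94°W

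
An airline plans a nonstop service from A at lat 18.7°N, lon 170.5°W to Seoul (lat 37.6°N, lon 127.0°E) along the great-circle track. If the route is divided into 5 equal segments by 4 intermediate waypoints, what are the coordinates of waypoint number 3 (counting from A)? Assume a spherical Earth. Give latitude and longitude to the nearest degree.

Write both endpoints as unit vectors p₁, p₂ with components (cos φ cos λ, cos φ sin λ, sin φ).
The central angle between the endpoints is δ = arccos(p₁·p₂) ≈ 0.998 rad (57.2°).
Interpolate at f = 3/5 with slerp weights a = sin((1−f)δ)/sin δ ≈ 0.462, b = sin(fδ)/sin δ ≈ 0.671.
p = a·p₁ + b·p₂ ≈ (-0.752, 0.352, 0.557); φ = arcsin(p_z) ≈ 33.88°, λ = atan2(p_y, p_x) ≈ 154.91°.

≈ lat 34°N, lon 155°E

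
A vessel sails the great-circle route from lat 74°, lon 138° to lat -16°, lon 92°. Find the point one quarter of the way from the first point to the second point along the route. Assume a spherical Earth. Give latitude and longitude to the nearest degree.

Write both endpoints as unit vectors p₁, p₂ with components (cos φ cos λ, cos φ sin λ, sin φ).
The central angle between the endpoints is δ = arccos(p₁·p₂) ≈ 1.652 rad (94.6°).
Interpolate at f = 1/4 with slerp weights a = sin((1−f)δ)/sin δ ≈ 0.949, b = sin(fδ)/sin δ ≈ 0.403.
p = a·p₁ + b·p₂ ≈ (-0.208, 0.562, 0.801); φ = arcsin(p_z) ≈ 53.21°, λ = atan2(p_y, p_x) ≈ 110.30°.

≈ lat 53°, lon 110°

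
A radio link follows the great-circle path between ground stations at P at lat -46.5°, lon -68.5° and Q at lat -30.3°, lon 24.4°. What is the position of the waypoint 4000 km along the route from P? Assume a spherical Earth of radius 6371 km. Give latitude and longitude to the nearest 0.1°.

From cos δ = sin φ₁ sin φ₂ + cos φ₁ cos φ₂ cos Δλ, the central angle is δ ≈ 1.228 rad (70.4°). The total great-circle distance is δ·R ≈ 1.228 × 6371 ≈ 7825 km, so the target fraction is f = 4000/7825 ≈ 0.511.
Interpolate at f ≈ 0.511 with slerp weights a = sin((1−f)δ)/sin δ ≈ 0.600, b = sin(fδ)/sin δ ≈ 0.624.
p = a·p₁ + b·p₂ ≈ (0.642, -0.162, -0.750); φ = arcsin(p_z) ≈ -48.57°, λ = atan2(p_y, p_x) ≈ -14.15°.

≈ lat -48.6°, lon -14.1°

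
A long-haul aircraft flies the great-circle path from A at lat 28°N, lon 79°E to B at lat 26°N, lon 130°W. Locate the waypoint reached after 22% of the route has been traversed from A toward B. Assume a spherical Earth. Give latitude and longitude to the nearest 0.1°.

From cos δ = sin φ₁ sin φ₂ + cos φ₁ cos φ₂ cos Δλ, the central angle is δ ≈ 2.081 rad (119.2°).
Interpolate at f = 0.22 with slerp weights a = sin((1−f)δ)/sin δ ≈ 1.144, b = sin(fδ)/sin δ ≈ 0.506.
p = a·p₁ + b·p₂ ≈ (-0.100, 0.643, 0.759); φ = arcsin(p_z) ≈ 49.40°, λ = atan2(p_y, p_x) ≈ 98.82°.

≈ lat 49.4°N, lon 98.8°E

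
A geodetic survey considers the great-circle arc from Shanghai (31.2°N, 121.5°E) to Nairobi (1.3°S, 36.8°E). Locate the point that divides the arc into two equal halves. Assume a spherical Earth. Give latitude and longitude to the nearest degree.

Convert each endpoint to a unit vector on the sphere (x = cos φ cos λ, y = cos φ sin λ, z = sin φ).
The central angle between the endpoints is δ = arccos(p₁·p₂) ≈ 1.504 rad (86.1°).
Interpolate at f = 1/2 with slerp weights a = sin((1−f)δ)/sin δ ≈ 0.684, b = sin(fδ)/sin δ ≈ 0.684.
p = a·p₁ + b·p₂ ≈ (0.242, 0.909, 0.339); φ = arcsin(p_z) ≈ 19.82°, λ = atan2(p_y, p_x) ≈ 75.09°.

≈ 20°N, 75°E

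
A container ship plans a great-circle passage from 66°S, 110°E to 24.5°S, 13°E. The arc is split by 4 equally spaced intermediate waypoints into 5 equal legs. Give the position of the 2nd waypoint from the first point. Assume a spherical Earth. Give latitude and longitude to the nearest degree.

≈ 59°S, 47°E

Write both endpoints as unit vectors p₁, p₂ with components (cos φ cos λ, cos φ sin λ, sin φ).
The central angle between the endpoints is δ = arccos(p₁·p₂) ≈ 1.231 rad (70.5°).
Interpolate at f = 2/5 with slerp weights a = sin((1−f)δ)/sin δ ≈ 0.714, b = sin(fδ)/sin δ ≈ 0.501.
p = a·p₁ + b·p₂ ≈ (0.345, 0.376, -0.860); φ = arcsin(p_z) ≈ -59.33°, λ = atan2(p_y, p_x) ≈ 47.41°.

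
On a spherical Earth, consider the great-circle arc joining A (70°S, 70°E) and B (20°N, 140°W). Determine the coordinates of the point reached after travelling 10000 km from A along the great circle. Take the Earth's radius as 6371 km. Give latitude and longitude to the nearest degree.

The haversine formula gives a central angle δ ≈ 2.214 rad (126.9°) between the endpoints. The total great-circle distance is δ·R ≈ 2.214 × 6371 ≈ 14105 km, so the target fraction is f = 10000/14105 ≈ 0.709.
Interpolate at f ≈ 0.709 with slerp weights a = sin((1−f)δ)/sin δ ≈ 0.751, b = sin(fδ)/sin δ ≈ 1.250.
p = a·p₁ + b·p₂ ≈ (-0.812, -0.514, -0.278); φ = arcsin(p_z) ≈ -16.14°, λ = atan2(p_y, p_x) ≈ -147.68°.

≈ (16°S, 148°W)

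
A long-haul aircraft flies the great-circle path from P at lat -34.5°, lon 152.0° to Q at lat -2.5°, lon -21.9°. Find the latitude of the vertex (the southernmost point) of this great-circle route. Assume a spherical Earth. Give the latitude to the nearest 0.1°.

≈ -81.7°

The great circle lies in the plane with unit normal n̂ = (p₁ × p₂)/|p₁ × p₂|.
Here n̂_z ≈ -0.144; the vertex latitude is φ_max = arccos|n̂_z| ≈ 81.7°.
Check via Clairaut: cos φ_max = |cos φ₁| · sin C = cos(34.5°)·sin(169.9°) ≈ 0.144, again giving ≈ 81.7°.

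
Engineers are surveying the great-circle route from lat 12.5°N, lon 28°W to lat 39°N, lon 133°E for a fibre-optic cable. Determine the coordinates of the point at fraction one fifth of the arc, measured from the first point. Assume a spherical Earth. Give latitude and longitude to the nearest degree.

≈ lat 36°N, lon 19°W

Write both endpoints as unit vectors p₁, p₂ with components (cos φ cos λ, cos φ sin λ, sin φ).
The central angle between the endpoints is δ = arccos(p₁·p₂) ≈ 2.191 rad (125.5°).
Interpolate at f = 1/5 with slerp weights a = sin((1−f)δ)/sin δ ≈ 1.209, b = sin(fδ)/sin δ ≈ 0.521.
p = a·p₁ + b·p₂ ≈ (0.765, -0.258, 0.590); φ = arcsin(p_z) ≈ 36.14°, λ = atan2(p_y, p_x) ≈ -18.60°.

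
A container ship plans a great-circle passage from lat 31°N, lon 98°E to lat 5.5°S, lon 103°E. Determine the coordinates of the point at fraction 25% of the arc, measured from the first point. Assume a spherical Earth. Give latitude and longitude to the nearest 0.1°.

≈ lat 21.9°N, lon 99.4°E

Write both endpoints as unit vectors p₁, p₂ with components (cos φ cos λ, cos φ sin λ, sin φ).
The central angle between the endpoints is δ = arccos(p₁·p₂) ≈ 0.642 rad (36.8°).
Interpolate at f = 0.25 with slerp weights a = sin((1−f)δ)/sin δ ≈ 0.773, b = sin(fδ)/sin δ ≈ 0.267.
p = a·p₁ + b·p₂ ≈ (-0.152, 0.915, 0.373); φ = arcsin(p_z) ≈ 21.89°, λ = atan2(p_y, p_x) ≈ 99.43°.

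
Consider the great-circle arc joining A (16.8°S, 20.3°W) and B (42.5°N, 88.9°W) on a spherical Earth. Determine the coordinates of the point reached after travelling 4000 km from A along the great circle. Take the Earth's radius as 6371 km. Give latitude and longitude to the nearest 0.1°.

≈ (10.0°N, 44.5°W)

From cos δ = sin φ₁ sin φ₂ + cos φ₁ cos φ₂ cos Δλ, the central angle is δ ≈ 1.508 rad (86.4°). The total great-circle distance is δ·R ≈ 1.508 × 6371 ≈ 9611 km, so the target fraction is f = 4000/9611 ≈ 0.416.
Interpolate at f ≈ 0.416 with slerp weights a = sin((1−f)δ)/sin δ ≈ 0.773, b = sin(fδ)/sin δ ≈ 0.589.
p = a·p₁ + b·p₂ ≈ (0.702, -0.690, 0.174); φ = arcsin(p_z) ≈ 10.04°, λ = atan2(p_y, p_x) ≈ -44.52°.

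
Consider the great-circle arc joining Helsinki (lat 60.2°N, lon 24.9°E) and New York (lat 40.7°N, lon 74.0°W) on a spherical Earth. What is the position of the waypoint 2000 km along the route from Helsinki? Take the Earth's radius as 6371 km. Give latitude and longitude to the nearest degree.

≈ lat 64°N, lon 13°W

Convert each endpoint to a unit vector on the sphere (x = cos φ cos λ, y = cos φ sin λ, z = sin φ).
The central angle between the endpoints is δ = arccos(p₁·p₂) ≈ 1.038 rad (59.5°). The total great-circle distance is δ·R ≈ 1.038 × 6371 ≈ 6616 km, so the target fraction is f = 2000/6616 ≈ 0.302.
Interpolate at f ≈ 0.302 with slerp weights a = sin((1−f)δ)/sin δ ≈ 0.769, b = sin(fδ)/sin δ ≈ 0.358.
p = a·p₁ + b·p₂ ≈ (0.422, -0.100, 0.901); φ = arcsin(p_z) ≈ 64.32°, λ = atan2(p_y, p_x) ≈ -13.37°.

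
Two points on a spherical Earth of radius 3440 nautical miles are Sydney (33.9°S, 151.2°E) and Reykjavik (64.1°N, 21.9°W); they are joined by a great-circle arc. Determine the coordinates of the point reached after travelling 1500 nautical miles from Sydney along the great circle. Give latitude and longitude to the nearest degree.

≈ 9°S, 149°E

Write both endpoints as unit vectors p₁, p₂ with components (cos φ cos λ, cos φ sin λ, sin φ).
The central angle between the endpoints is δ = arccos(p₁·p₂) ≈ 2.609 rad (149.5°). The total great-circle distance is δ·R ≈ 2.609 × 3440 ≈ 8976 nmi, so the target fraction is f = 1500/8976 ≈ 0.167.
Interpolate at f ≈ 0.167 with slerp weights a = sin((1−f)δ)/sin δ ≈ 1.624, b = sin(fδ)/sin δ ≈ 0.832.
p = a·p₁ + b·p₂ ≈ (-0.844, 0.514, -0.157); φ = arcsin(p_z) ≈ -9.03°, λ = atan2(p_y, p_x) ≈ 148.67°.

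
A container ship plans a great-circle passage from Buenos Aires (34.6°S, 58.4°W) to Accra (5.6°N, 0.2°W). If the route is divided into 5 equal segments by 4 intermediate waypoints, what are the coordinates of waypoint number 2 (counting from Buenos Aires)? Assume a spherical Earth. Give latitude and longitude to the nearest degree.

≈ 21°S, 32°W

Convert each endpoint to a unit vector on the sphere (x = cos φ cos λ, y = cos φ sin λ, z = sin φ).
The central angle between the endpoints is δ = arccos(p₁·p₂) ≈ 1.185 rad (67.9°).
Interpolate at f = 2/5 with slerp weights a = sin((1−f)δ)/sin δ ≈ 0.704, b = sin(fδ)/sin δ ≈ 0.493.
p = a·p₁ + b·p₂ ≈ (0.794, -0.496, -0.352); φ = arcsin(p_z) ≈ -20.60°, λ = atan2(p_y, p_x) ≈ -31.96°.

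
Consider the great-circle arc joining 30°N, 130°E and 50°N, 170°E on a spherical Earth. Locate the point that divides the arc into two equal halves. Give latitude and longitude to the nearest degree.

The haversine formula gives a central angle δ ≈ 0.628 rad (36.0°) between the endpoints.
Interpolate at f = 1/2 with slerp weights a = sin((1−f)δ)/sin δ ≈ 0.526, b = sin(fδ)/sin δ ≈ 0.526.
p = a·p₁ + b·p₂ ≈ (-0.625, 0.407, 0.666); φ = arcsin(p_z) ≈ 41.72°, λ = atan2(p_y, p_x) ≈ 146.92°.

≈ 42°N, 147°E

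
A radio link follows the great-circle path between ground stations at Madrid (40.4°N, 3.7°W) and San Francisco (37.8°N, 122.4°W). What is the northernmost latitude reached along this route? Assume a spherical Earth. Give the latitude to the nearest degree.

≈ 58°N

The great circle lies in the plane with unit normal n̂ = (p₁ × p₂)/|p₁ × p₂|.
Here n̂_z ≈ -0.531; the vertex latitude is φ_max = arccos|n̂_z| ≈ 57.9°.
Check via Clairaut: cos φ_max = |cos φ₁| · sin C = cos(40.4°)·sin(44.2°) ≈ 0.531, again giving ≈ 57.9°.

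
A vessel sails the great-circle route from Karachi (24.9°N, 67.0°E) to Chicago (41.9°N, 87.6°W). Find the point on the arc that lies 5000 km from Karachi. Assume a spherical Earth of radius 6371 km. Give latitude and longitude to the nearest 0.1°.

≈ 64.3°N, 33.6°E

The haversine formula gives a central angle δ ≈ 1.906 rad (109.2°) between the endpoints. The total great-circle distance is δ·R ≈ 1.906 × 6371 ≈ 12141 km, so the target fraction is f = 5000/12141 ≈ 0.412.
Interpolate at f ≈ 0.412 with slerp weights a = sin((1−f)δ)/sin δ ≈ 0.953, b = sin(fδ)/sin δ ≈ 0.748.
p = a·p₁ + b·p₂ ≈ (0.361, 0.240, 0.901); φ = arcsin(p_z) ≈ 64.31°, λ = atan2(p_y, p_x) ≈ 33.56°.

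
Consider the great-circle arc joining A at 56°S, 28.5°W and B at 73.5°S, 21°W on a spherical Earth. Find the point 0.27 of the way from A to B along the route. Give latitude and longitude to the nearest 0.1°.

≈ 60.8°S, 27.3°W

Convert each endpoint to a unit vector on the sphere (x = cos φ cos λ, y = cos φ sin λ, z = sin φ).
The central angle between the endpoints is δ = arccos(p₁·p₂) ≈ 0.310 rad (17.8°).
Interpolate at f = 0.27 with slerp weights a = sin((1−f)δ)/sin δ ≈ 0.736, b = sin(fδ)/sin δ ≈ 0.274.
p = a·p₁ + b·p₂ ≈ (0.434, -0.224, -0.873); φ = arcsin(p_z) ≈ -60.75°, λ = atan2(p_y, p_x) ≈ -27.31°.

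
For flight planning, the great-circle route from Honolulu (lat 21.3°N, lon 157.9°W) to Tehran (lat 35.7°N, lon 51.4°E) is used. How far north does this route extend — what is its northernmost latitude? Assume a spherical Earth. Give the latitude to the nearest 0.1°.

The great circle lies in the plane with unit normal n̂ = (p₁ × p₂)/|p₁ × p₂|.
Here n̂_z ≈ -0.414; the vertex latitude is φ_max = arccos|n̂_z| ≈ 65.5°.

≈ 65.5°N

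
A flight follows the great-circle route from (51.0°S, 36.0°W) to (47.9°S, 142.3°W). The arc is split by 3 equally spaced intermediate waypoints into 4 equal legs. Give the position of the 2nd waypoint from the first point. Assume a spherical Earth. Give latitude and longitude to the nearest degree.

≈ (63°S, 92°W)

Write both endpoints as unit vectors p₁, p₂ with components (cos φ cos λ, cos φ sin λ, sin φ).
The central angle between the endpoints is δ = arccos(p₁·p₂) ≈ 1.095 rad (62.7°).
Interpolate at f = 2/4 with slerp weights a = sin((1−f)δ)/sin δ ≈ 0.586, b = sin(fδ)/sin δ ≈ 0.586.
p = a·p₁ + b·p₂ ≈ (-0.012, -0.457, -0.890); φ = arcsin(p_z) ≈ -62.82°, λ = atan2(p_y, p_x) ≈ -91.57°.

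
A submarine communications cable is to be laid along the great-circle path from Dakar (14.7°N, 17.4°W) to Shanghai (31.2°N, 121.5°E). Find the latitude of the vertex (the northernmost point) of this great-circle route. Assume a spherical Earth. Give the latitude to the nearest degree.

The great circle lies in the plane with unit normal n̂ = (p₁ × p₂)/|p₁ × p₂|.
Here n̂_z ≈ +0.625; the vertex latitude is φ_max = arccos|n̂_z| ≈ 51.3°.
Check via Clairaut: cos φ_max = |cos φ₁| · sin C = cos(14.7°)·sin(40.2°) ≈ 0.625, again giving ≈ 51.3°.

≈ 51°N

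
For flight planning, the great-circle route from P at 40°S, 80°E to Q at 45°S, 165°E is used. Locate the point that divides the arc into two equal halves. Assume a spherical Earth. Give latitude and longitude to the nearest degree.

≈ 51°S, 120°E

Write both endpoints as unit vectors p₁, p₂ with components (cos φ cos λ, cos φ sin λ, sin φ).
The central angle between the endpoints is δ = arccos(p₁·p₂) ≈ 1.045 rad (59.9°).
Interpolate at f = 1/2 with slerp weights a = sin((1−f)δ)/sin δ ≈ 0.577, b = sin(fδ)/sin δ ≈ 0.577.
p = a·p₁ + b·p₂ ≈ (-0.317, 0.541, -0.779); φ = arcsin(p_z) ≈ -51.16°, λ = atan2(p_y, p_x) ≈ 120.40°.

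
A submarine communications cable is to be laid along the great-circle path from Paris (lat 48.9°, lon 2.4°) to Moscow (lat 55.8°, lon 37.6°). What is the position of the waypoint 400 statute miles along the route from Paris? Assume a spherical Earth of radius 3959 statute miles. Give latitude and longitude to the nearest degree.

Write both endpoints as unit vectors p₁, p₂ with components (cos φ cos λ, cos φ sin λ, sin φ).
The central angle between the endpoints is δ = arccos(p₁·p₂) ≈ 0.389 rad (22.3°). The total great-circle distance is δ·R ≈ 0.389 × 3959 ≈ 1541 mi, so the target fraction is f = 400/1541 ≈ 0.260.
Interpolate at f ≈ 0.260 with slerp weights a = sin((1−f)δ)/sin δ ≈ 0.749, b = sin(fδ)/sin δ ≈ 0.266.
p = a·p₁ + b·p₂ ≈ (0.610, 0.112, 0.784); φ = arcsin(p_z) ≈ 51.65°, λ = atan2(p_y, p_x) ≈ 10.38°.

≈ lat 52°, lon 10°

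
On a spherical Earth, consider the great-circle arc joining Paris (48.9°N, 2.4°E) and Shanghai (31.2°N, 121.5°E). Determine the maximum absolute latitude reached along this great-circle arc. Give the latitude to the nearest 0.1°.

The great circle lies in the plane with unit normal n̂ = (p₁ × p₂)/|p₁ × p₂|.
Here n̂_z ≈ +0.495; the vertex latitude is φ_max = arccos|n̂_z| ≈ 60.3°.
Check via Clairaut: cos φ_max = |cos φ₁| · sin C = cos(48.9°)·sin(48.8°) ≈ 0.495, again giving ≈ 60.3°.

≈ 60.3°N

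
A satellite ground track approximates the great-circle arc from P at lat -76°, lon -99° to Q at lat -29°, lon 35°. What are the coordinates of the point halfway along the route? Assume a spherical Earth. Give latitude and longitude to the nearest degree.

Convert each endpoint to a unit vector on the sphere (x = cos φ cos λ, y = cos φ sin λ, z = sin φ).
The central angle between the endpoints is δ = arccos(p₁·p₂) ≈ 1.241 rad (71.1°).
Interpolate at f = 1/2 with slerp weights a = sin((1−f)δ)/sin δ ≈ 0.615, b = sin(fδ)/sin δ ≈ 0.615.
p = a·p₁ + b·p₂ ≈ (0.417, 0.161, -0.894); φ = arcsin(p_z) ≈ -63.43°, λ = atan2(p_y, p_x) ≈ 21.16°.

≈ lat -63°, lon 21°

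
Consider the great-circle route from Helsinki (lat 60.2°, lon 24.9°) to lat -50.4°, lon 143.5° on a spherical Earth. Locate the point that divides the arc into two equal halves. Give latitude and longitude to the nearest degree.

≈ lat 9°, lon 96°

Convert each endpoint to a unit vector on the sphere (x = cos φ cos λ, y = cos φ sin λ, z = sin φ).
The central angle between the endpoints is δ = arccos(p₁·p₂) ≈ 2.533 rad (145.1°).
Interpolate at f = 1/2 with slerp weights a = sin((1−f)δ)/sin δ ≈ 1.668, b = sin(fδ)/sin δ ≈ 1.668.
p = a·p₁ + b·p₂ ≈ (-0.103, 0.981, 0.162); φ = arcsin(p_z) ≈ 9.34°, λ = atan2(p_y, p_x) ≈ 95.98°.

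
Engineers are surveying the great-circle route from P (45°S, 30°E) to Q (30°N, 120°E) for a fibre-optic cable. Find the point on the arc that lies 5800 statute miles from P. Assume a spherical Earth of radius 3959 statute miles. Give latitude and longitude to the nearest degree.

The haversine formula gives a central angle δ ≈ 1.932 rad (110.7°) between the endpoints. The total great-circle distance is δ·R ≈ 1.932 × 3959 ≈ 7649 mi, so the target fraction is f = 5800/7649 ≈ 0.758.
Interpolate at f ≈ 0.758 with slerp weights a = sin((1−f)δ)/sin δ ≈ 0.481, b = sin(fδ)/sin δ ≈ 1.063.
p = a·p₁ + b·p₂ ≈ (-0.166, 0.968, 0.191); φ = arcsin(p_z) ≈ 11.02°, λ = atan2(p_y, p_x) ≈ 99.71°.

≈ (11°N, 100°E)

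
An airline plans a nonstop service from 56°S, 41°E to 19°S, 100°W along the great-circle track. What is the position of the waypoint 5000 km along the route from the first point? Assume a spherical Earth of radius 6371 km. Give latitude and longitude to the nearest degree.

≈ 64°S, 59°W

The haversine formula gives a central angle δ ≈ 1.712 rad (98.1°) between the endpoints. The total great-circle distance is δ·R ≈ 1.712 × 6371 ≈ 10909 km, so the target fraction is f = 5000/10909 ≈ 0.458.
Interpolate at f ≈ 0.458 with slerp weights a = sin((1−f)δ)/sin δ ≈ 0.808, b = sin(fδ)/sin δ ≈ 0.714.
p = a·p₁ + b·p₂ ≈ (0.224, -0.368, -0.902); φ = arcsin(p_z) ≈ -64.47°, λ = atan2(p_y, p_x) ≈ -58.70°.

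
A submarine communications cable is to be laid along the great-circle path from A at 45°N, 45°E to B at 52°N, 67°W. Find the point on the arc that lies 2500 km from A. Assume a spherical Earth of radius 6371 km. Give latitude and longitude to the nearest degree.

≈ 60°N, 17°E

Write both endpoints as unit vectors p₁, p₂ with components (cos φ cos λ, cos φ sin λ, sin φ).
The central angle between the endpoints is δ = arccos(p₁·p₂) ≈ 1.166 rad (66.8°). The total great-circle distance is δ·R ≈ 1.166 × 6371 ≈ 7427 km, so the target fraction is f = 2500/7427 ≈ 0.337.
Interpolate at f ≈ 0.337 with slerp weights a = sin((1−f)δ)/sin δ ≈ 0.760, b = sin(fδ)/sin δ ≈ 0.416.
p = a·p₁ + b·p₂ ≈ (0.480, 0.144, 0.865); φ = arcsin(p_z) ≈ 59.92°, λ = atan2(p_y, p_x) ≈ 16.72°.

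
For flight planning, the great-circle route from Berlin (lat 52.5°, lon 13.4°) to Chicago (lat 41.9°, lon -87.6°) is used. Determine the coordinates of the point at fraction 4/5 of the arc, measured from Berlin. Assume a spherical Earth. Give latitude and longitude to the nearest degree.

≈ lat 51°, lon -74°

Write both endpoints as unit vectors p₁, p₂ with components (cos φ cos λ, cos φ sin λ, sin φ).
The central angle between the endpoints is δ = arccos(p₁·p₂) ≈ 1.111 rad (63.7°).
Interpolate at f = 4/5 with slerp weights a = sin((1−f)δ)/sin δ ≈ 0.246, b = sin(fδ)/sin δ ≈ 0.866.
p = a·p₁ + b·p₂ ≈ (0.173, -0.610, 0.774); φ = arcsin(p_z) ≈ 50.69°, λ = atan2(p_y, p_x) ≈ -74.19°.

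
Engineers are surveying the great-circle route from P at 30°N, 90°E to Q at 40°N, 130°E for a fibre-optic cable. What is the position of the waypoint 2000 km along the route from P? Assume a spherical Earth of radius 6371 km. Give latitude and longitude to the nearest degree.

≈ 37°N, 110°E

Write both endpoints as unit vectors p₁, p₂ with components (cos φ cos λ, cos φ sin λ, sin φ).
The central angle between the endpoints is δ = arccos(p₁·p₂) ≈ 0.592 rad (33.9°). The total great-circle distance is δ·R ≈ 0.592 × 6371 ≈ 3774 km, so the target fraction is f = 2000/3774 ≈ 0.530.
Interpolate at f ≈ 0.530 with slerp weights a = sin((1−f)δ)/sin δ ≈ 0.492, b = sin(fδ)/sin δ ≈ 0.553.
p = a·p₁ + b·p₂ ≈ (-0.272, 0.751, 0.602); φ = arcsin(p_z) ≈ 36.99°, λ = atan2(p_y, p_x) ≈ 109.93°.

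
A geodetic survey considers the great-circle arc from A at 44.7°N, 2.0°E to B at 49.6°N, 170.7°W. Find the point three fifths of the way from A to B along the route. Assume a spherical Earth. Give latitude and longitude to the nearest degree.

≈ 83°N, 146°W

Write both endpoints as unit vectors p₁, p₂ with components (cos φ cos λ, cos φ sin λ, sin φ).
The central angle between the endpoints is δ = arccos(p₁·p₂) ≈ 1.492 rad (85.5°).
Interpolate at f = 3/5 with slerp weights a = sin((1−f)δ)/sin δ ≈ 0.564, b = sin(fδ)/sin δ ≈ 0.783.
p = a·p₁ + b·p₂ ≈ (-0.100, -0.068, 0.993); φ = arcsin(p_z) ≈ 83.05°, λ = atan2(p_y, p_x) ≈ -145.83°.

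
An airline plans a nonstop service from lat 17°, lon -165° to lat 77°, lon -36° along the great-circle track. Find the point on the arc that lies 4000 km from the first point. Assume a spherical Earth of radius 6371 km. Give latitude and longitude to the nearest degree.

≈ lat 52°, lon -155°

From cos δ = sin φ₁ sin φ₂ + cos φ₁ cos φ₂ cos Δλ, the central angle is δ ≈ 1.421 rad (81.4°). The total great-circle distance is δ·R ≈ 1.421 × 6371 ≈ 9052 km, so the target fraction is f = 4000/9052 ≈ 0.442.
Interpolate at f ≈ 0.442 with slerp weights a = sin((1−f)δ)/sin δ ≈ 0.720, b = sin(fδ)/sin δ ≈ 0.594.
p = a·p₁ + b·p₂ ≈ (-0.557, -0.257, 0.790); φ = arcsin(p_z) ≈ 52.14°, λ = atan2(p_y, p_x) ≈ -155.26°.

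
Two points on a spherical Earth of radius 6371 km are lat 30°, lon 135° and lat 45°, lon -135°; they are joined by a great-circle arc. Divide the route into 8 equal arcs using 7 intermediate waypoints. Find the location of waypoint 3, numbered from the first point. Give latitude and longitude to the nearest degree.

≈ lat 44°, lon 163°

Convert each endpoint to a unit vector on the sphere (x = cos φ cos λ, y = cos φ sin λ, z = sin φ).
The central angle between the endpoints is δ = arccos(p₁·p₂) ≈ 1.209 rad (69.3°).
Interpolate at f = 3/8 with slerp weights a = sin((1−f)δ)/sin δ ≈ 0.733, b = sin(fδ)/sin δ ≈ 0.468.
p = a·p₁ + b·p₂ ≈ (-0.683, 0.215, 0.698); φ = arcsin(p_z) ≈ 44.26°, λ = atan2(p_y, p_x) ≈ 162.54°.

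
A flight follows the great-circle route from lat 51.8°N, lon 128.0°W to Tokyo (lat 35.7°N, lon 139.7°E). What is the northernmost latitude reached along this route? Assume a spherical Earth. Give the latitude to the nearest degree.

The great circle lies in the plane with unit normal n̂ = (p₁ × p₂)/|p₁ × p₂|.
Here n̂_z ≈ -0.558; the vertex latitude is φ_max = arccos|n̂_z| ≈ 56.1°.
Check via Clairaut: cos φ_max = |cos φ₁| · sin C = cos(51.8°)·sin(64.5°) ≈ 0.558, again giving ≈ 56.1°.

≈ 56°N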